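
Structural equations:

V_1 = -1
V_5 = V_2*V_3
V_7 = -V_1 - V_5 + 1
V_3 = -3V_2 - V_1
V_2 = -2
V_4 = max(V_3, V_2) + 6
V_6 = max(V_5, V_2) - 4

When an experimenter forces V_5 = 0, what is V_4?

The intervention breaks the incoming arrows to V_5: V_5 = V_2*V_3 no longer applies, and V_5 = 0.
Since V_4 is not a descendant of the intervened variable, it is unaffected.
V_3 = -3V_2 - V_1  [with V_2=-2, V_1=-1]  = 7
V_4 = max(V_3, V_2) + 6  [with V_3=7, V_2=-2]  = 13

13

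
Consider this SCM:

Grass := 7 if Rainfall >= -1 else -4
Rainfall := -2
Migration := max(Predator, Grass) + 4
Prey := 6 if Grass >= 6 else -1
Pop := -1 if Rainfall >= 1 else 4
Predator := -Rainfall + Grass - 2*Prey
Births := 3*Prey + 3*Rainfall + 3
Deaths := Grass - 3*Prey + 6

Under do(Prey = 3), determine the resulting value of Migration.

0

The intervention breaks the incoming arrows to Prey: Prey := 6 if Grass >= 6 else -1 no longer applies, and Prey = 3.
Grass = 7 if Rainfall >= -1 else -4  [with Rainfall=-2]  = -4
Predator = -Rainfall + Grass - 2*Prey  [with Rainfall=-2, Grass=-4, Prey=3]  = -8
Migration = max(Predator, Grass) + 4  [with Predator=-8, Grass=-4]  = 0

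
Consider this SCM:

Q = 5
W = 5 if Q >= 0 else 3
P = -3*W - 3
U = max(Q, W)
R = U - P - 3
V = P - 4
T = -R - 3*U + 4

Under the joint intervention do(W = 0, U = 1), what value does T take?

Setting W = 0, U = 1 by intervention discards those variables' equations.
P = -3*W - 3  [with W=0]  = -3
R = U - P - 3  [with U=1, P=-3]  = 1
T = -R - 3*U + 4  [with R=1, U=1]  = 0

0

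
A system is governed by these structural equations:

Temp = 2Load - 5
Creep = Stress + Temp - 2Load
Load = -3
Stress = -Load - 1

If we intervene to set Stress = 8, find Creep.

Under do(Stress=8), the mechanism Stress = -Load - 1 is discarded; Stress is fixed at 8.
Temp = 2Load - 5  [with Load=-3]  = -11
Creep = Stress + Temp - 2Load  [with Stress=8, Temp=-11, Load=-3]  = 3

3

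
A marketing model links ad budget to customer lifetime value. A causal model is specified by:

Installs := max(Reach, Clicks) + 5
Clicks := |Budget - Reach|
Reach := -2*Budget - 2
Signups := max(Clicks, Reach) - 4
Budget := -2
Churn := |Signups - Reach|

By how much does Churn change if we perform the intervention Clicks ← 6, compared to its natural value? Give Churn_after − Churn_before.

The intervention breaks the incoming arrows to Clicks: Clicks := |Budget - Reach| no longer applies, and Clicks = 6.
Reach = -2*Budget - 2  [with Budget=-2]  = 2
Signups = max(Clicks, Reach) - 4  [with Clicks=6, Reach=2]  = 2
Churn = |Signups - Reach|  [with Signups=2, Reach=2]  = 0
Without intervention: Reach = -2*Budget - 2  [with Budget=-2]  = 2; Clicks = |Budget - Reach|  [with Budget=-2, Reach=2]  = 4; Signups = max(Clicks, Reach) - 4  [with Clicks=4, Reach=2]  = 0; Churn = |Signups - Reach|  [with Signups=0, Reach=2]  = 2.
Change = 0 − 2 = -2.

-2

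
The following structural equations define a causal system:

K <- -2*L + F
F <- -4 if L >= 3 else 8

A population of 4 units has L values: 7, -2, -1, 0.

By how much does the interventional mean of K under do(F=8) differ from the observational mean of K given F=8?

-4

do(F=8) breaks F's dependence on L. With F=8 fixed, K across the units is -6, 12, 10, 8, mean 6.
Conditioning on F=8 selects the 3 unit(s) with L ∈ {-2, -1, 0}. Their K values: 12, 10, 8. Mean = 10.
Difference = 6 − 10 = -4.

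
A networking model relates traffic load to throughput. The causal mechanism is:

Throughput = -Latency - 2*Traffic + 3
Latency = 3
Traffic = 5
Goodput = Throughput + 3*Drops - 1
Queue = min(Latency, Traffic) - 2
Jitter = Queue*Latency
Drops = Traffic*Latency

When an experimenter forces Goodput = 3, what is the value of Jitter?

The intervention breaks the incoming arrows to Goodput: Goodput = Throughput + 3*Drops - 1 no longer applies, and Goodput = 3.
Jitter is not downstream of the intervention, so its value is determined by the original equations.
Queue = min(Latency, Traffic) - 2  [with Latency=3, Traffic=5]  = 1
Jitter = Queue*Latency  [with Queue=1, Latency=3]  = 3

3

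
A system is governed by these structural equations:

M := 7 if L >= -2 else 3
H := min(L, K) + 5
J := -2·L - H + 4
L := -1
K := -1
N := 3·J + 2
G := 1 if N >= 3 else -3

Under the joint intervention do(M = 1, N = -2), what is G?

-3

Setting M = 1, N = -2 by intervention discards those variables' equations.
G = 1 if N >= 3 else -3  [with N=-2]  = -3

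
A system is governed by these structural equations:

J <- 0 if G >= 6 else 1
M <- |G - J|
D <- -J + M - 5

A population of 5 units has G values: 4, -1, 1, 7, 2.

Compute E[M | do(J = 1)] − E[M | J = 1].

0.9

Under do(J=1), J's equation is replaced by J=1 for every unit. Per-unit M: 3, 2, 0, 6, 1. Mean = 2.4.
Observing J=1 restricts to units where J's equation naturally yields 1: G ∈ {4, -1, 1, 2}. In that subpopulation M = 3, 2, 0, 1, mean 1.5.
Difference = 2.4 − 1.5 = 0.9.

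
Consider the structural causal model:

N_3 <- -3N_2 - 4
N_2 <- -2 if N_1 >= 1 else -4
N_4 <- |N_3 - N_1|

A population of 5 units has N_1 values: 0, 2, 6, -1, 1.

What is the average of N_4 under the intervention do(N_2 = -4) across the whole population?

Every unit gets N_2=-4 under the intervention. N_4 values become 8, 6, 2, 9, 7; E[N_4|do(N_2=-4)] = 6.4.

6.4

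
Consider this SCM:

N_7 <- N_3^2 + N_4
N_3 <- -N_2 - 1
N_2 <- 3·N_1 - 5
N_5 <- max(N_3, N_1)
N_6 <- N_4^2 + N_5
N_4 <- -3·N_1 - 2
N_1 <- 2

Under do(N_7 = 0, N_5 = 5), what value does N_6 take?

Setting N_7 = 0, N_5 = 5 by intervention discards those variables' equations.
N_4 = -3·N_1 - 2  [with N_1=2]  = -8
N_6 = N_4^2 + N_5  [with N_4=-8, N_5=5]  = 69

69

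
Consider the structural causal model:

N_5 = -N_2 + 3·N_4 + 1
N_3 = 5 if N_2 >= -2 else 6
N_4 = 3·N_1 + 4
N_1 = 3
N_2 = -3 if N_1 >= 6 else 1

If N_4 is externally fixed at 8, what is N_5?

Intervening sets N_4 = 8 and removes its equation (N_4 = 3·N_1 + 4).
N_2 = -3 if N_1 >= 6 else 1  [with N_1=3]  = 1
N_5 = -N_2 + 3·N_4 + 1  [with N_2=1, N_4=8]  = 24

24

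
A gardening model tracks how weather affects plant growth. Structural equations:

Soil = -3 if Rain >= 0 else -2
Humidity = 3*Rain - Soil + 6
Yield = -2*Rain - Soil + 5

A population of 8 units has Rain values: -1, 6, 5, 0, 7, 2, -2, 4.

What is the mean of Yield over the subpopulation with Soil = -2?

Observing Soil=-2 restricts to units where Soil's equation naturally yields -2: Rain ∈ {-1, -2}. In that subpopulation Yield = 9, 11, mean 10.

10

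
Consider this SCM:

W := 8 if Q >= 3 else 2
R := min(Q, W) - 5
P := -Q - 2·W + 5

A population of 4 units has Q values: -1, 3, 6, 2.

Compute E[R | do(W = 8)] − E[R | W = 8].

Under do(W=8), W's equation is replaced by W=8 for every unit. Per-unit R: -6, -2, 1, -3. Mean = -2.5.
Conditioning on W=8 selects the 2 unit(s) with Q ∈ {3, 6}. Their R values: -2, 1. Mean = -0.5.
Difference = -2.5 − (-0.5) = -2.

-2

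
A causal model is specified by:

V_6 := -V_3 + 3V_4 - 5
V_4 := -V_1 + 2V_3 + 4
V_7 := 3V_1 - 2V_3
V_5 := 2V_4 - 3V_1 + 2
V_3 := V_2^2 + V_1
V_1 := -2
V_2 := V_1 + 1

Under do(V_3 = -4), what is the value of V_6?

The intervention breaks the incoming arrows to V_3: V_3 := V_2^2 + V_1 no longer applies, and V_3 = -4.
V_4 = -V_1 + 2V_3 + 4  [with V_1=-2, V_3=-4]  = -2
V_6 = -V_3 + 3V_4 - 5  [with V_3=-4, V_4=-2]  = -7

-7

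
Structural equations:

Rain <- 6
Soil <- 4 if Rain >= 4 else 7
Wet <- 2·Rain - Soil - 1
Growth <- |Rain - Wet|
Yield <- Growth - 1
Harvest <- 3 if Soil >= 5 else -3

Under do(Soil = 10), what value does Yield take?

do(Soil=10) replaces the equation Soil <- 4 if Rain >= 4 else 7 with the constant Soil = 10.
Wet = 2·Rain - Soil - 1  [with Rain=6, Soil=10]  = 1
Growth = |Rain - Wet|  [with Rain=6, Wet=1]  = 5
Yield = Growth - 1  [with Growth=5]  = 4

4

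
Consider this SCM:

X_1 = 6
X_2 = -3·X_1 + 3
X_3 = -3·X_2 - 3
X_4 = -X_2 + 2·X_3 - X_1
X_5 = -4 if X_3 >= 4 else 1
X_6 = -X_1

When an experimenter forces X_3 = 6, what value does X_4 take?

21

The intervention breaks the incoming arrows to X_3: X_3 = -3·X_2 - 3 no longer applies, and X_3 = 6.
X_2 = -3·X_1 + 3  [with X_1=6]  = -15
X_4 = -X_2 + 2·X_3 - X_1  [with X_2=-15, X_3=6, X_1=6]  = 21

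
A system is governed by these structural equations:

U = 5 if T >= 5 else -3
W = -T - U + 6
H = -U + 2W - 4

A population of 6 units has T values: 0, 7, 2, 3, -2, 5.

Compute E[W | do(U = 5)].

-1.5

Under do(U=5), U's equation is replaced by U=5 for every unit. Per-unit W: 1, -6, -1, -2, 3, -4. Mean = -1.5.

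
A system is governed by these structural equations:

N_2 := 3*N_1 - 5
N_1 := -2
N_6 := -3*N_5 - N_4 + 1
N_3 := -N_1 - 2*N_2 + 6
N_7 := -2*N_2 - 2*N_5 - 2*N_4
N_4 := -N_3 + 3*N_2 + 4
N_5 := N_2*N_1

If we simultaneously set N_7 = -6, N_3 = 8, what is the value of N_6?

Setting N_7 = -6, N_3 = 8 by intervention discards those variables' equations.
N_2 = 3*N_1 - 5  [with N_1=-2]  = -11
N_4 = -N_3 + 3*N_2 + 4  [with N_3=8, N_2=-11]  = -37
N_5 = N_2*N_1  [with N_2=-11, N_1=-2]  = 22
N_6 = -3*N_5 - N_4 + 1  [with N_5=22, N_4=-37]  = -28

-28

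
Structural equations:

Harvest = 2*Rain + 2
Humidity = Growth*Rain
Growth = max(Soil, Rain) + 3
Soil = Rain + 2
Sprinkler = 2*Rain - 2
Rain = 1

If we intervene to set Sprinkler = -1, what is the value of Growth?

6

Under do(Sprinkler=-1), the mechanism Sprinkler = 2*Rain - 2 is discarded; Sprinkler is fixed at -1.
Since Growth is not a descendant of the intervened variable, it is unaffected.
Soil = Rain + 2  [with Rain=1]  = 3
Growth = max(Soil, Rain) + 3  [with Soil=3, Rain=1]  = 6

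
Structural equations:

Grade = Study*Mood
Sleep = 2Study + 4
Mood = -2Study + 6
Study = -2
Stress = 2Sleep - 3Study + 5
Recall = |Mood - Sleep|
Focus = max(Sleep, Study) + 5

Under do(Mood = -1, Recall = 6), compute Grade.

Under do(Mood = -1, Recall = 6), each intervened variable's structural equation is replaced by its fixed value.
Grade = Study*Mood  [with Study=-2, Mood=-1]  = 2

2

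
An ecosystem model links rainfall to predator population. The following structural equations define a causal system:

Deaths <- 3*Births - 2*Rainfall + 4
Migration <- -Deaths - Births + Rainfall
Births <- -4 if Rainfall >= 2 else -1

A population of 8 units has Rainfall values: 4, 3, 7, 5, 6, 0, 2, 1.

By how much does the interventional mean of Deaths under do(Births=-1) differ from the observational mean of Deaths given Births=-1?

The intervention sets Births=-1 in all 8 units regardless of Rainfall. Recomputing Deaths per unit gives -7, -5, -13, -9, -11, 1, -3, -1; average -6.
Observing Births=-1 restricts to units where Births's equation naturally yields -1: Rainfall ∈ {0, 1}. In that subpopulation Deaths = 1, -1, mean 0.
Difference = -6 − 0 = -6.

-6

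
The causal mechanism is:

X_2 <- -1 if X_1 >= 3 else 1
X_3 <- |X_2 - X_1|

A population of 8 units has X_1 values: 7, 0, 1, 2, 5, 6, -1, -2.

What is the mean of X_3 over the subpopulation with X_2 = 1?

Observing X_2=1 restricts to units where X_2's equation naturally yields 1: X_1 ∈ {0, 1, 2, -1, -2}. In that subpopulation X_3 = 1, 0, 1, 2, 3, mean 1.4.

1.4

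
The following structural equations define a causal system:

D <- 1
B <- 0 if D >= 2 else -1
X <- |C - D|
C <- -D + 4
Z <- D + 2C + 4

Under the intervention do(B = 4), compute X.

2

The intervention breaks the incoming arrows to B: B <- 0 if D >= 2 else -1 no longer applies, and B = 4.
X is not downstream of the intervention, so its value is determined by the original equations.
C = -D + 4  [with D=1]  = 3
X = |C - D|  [with C=3, D=1]  = 2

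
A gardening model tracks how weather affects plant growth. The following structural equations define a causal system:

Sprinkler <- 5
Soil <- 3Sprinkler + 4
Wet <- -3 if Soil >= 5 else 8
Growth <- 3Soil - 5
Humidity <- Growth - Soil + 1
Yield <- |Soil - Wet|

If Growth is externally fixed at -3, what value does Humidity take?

-21

Intervening sets Growth = -3 and removes its equation (Growth <- 3Soil - 5).
Soil = 3Sprinkler + 4  [with Sprinkler=5]  = 19
Humidity = Growth - Soil + 1  [with Growth=-3, Soil=19]  = -21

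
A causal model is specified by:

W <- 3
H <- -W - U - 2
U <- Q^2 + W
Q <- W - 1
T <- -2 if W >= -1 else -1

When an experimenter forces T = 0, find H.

-12

The intervention breaks the incoming arrows to T: T <- -2 if W >= -1 else -1 no longer applies, and T = 0.
Since H is not a descendant of the intervened variable, it is unaffected.
Q = W - 1  [with W=3]  = 2
U = Q^2 + W  [with Q=2, W=3]  = 7
H = -W - U - 2  [with W=3, U=7]  = -12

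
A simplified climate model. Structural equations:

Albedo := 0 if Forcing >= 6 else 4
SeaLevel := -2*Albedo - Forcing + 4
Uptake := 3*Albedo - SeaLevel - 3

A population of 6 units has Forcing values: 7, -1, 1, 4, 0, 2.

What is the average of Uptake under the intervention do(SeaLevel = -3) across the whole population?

10

Every unit gets SeaLevel=-3 under the intervention. Uptake values become 0, 12, 12, 12, 12, 12; E[Uptake|do(SeaLevel=-3)] = 10.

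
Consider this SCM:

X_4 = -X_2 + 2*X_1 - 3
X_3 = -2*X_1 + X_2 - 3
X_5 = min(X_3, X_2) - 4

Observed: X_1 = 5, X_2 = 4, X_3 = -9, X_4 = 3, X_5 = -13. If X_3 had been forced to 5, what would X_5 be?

do(X_3=5) replaces the equation X_3 = -2*X_1 + X_2 - 3 with the constant X_3 = 5.
X_5 = min(X_3, X_2) - 4  [with X_3=5, X_2=4]  = 0

0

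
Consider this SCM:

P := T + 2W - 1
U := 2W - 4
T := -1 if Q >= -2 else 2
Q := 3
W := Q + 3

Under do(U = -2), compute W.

6

Under do(U=-2), the mechanism U := 2W - 4 is discarded; U is fixed at -2.
Since W is not a descendant of the intervened variable, it is unaffected.
W = Q + 3  [with Q=3]  = 6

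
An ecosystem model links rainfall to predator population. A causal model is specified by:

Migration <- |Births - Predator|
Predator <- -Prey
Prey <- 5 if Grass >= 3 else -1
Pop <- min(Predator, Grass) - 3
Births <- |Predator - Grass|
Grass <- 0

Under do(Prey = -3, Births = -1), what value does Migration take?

4

Setting Prey = -3, Births = -1 by intervention discards those variables' equations.
Predator = -Prey  [with Prey=-3]  = 3
Migration = |Births - Predator|  [with Births=-1, Predator=3]  = 4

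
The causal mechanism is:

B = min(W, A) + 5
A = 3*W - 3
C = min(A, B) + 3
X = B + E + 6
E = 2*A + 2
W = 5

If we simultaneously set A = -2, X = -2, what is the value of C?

Setting A = -2, X = -2 by intervention discards those variables' equations.
B = min(W, A) + 5  [with W=5, A=-2]  = 3
C = min(A, B) + 3  [with A=-2, B=3]  = 1

1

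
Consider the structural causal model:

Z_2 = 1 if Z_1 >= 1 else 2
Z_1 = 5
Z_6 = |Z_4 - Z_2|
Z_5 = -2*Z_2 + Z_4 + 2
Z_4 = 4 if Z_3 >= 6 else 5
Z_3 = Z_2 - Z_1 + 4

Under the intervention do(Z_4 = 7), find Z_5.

7

Intervening sets Z_4 = 7 and removes its equation (Z_4 = 4 if Z_3 >= 6 else 5).
Z_2 = 1 if Z_1 >= 1 else 2  [with Z_1=5]  = 1
Z_5 = -2*Z_2 + Z_4 + 2  [with Z_2=1, Z_4=7]  = 7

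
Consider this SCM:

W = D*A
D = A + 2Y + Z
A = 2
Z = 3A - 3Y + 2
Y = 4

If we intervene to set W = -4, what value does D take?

6

The intervention breaks the incoming arrows to W: W = D*A no longer applies, and W = -4.
Since D is not a descendant of the intervened variable, it is unaffected.
Z = 3A - 3Y + 2  [with A=2, Y=4]  = -4
D = A + 2Y + Z  [with A=2, Y=4, Z=-4]  = 6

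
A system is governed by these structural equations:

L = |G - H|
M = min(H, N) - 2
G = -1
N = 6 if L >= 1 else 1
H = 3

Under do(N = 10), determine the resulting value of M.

Intervening sets N = 10 and removes its equation (N = 6 if L >= 1 else 1).
M = min(H, N) - 2  [with H=3, N=10]  = 1

1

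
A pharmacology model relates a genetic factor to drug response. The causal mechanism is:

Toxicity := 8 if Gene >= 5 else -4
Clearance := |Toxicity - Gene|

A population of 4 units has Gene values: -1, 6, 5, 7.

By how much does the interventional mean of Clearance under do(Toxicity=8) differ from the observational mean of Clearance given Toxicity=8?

do(Toxicity=8) breaks Toxicity's dependence on Gene. With Toxicity=8 fixed, Clearance across the units is 9, 2, 3, 1, mean 3.75.
Observing Toxicity=8 restricts to units where Toxicity's equation naturally yields 8: Gene ∈ {6, 5, 7}. In that subpopulation Clearance = 2, 3, 1, mean 2.
Difference = 3.75 − 2 = 1.75.

1.75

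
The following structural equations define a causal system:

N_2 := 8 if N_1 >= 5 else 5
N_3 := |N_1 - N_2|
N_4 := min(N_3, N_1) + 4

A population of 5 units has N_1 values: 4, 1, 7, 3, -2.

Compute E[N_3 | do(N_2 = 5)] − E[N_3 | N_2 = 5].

do(N_2=5) breaks N_2's dependence on N_1. With N_2=5 fixed, N_3 across the units is 1, 4, 2, 2, 7, mean 3.2.
Conditioning on N_2=5 selects the 4 unit(s) with N_1 ∈ {4, 1, 3, -2}. Their N_3 values: 1, 4, 2, 7. Mean = 3.5.
Difference = 3.2 − 3.5 = -0.3.

-0.3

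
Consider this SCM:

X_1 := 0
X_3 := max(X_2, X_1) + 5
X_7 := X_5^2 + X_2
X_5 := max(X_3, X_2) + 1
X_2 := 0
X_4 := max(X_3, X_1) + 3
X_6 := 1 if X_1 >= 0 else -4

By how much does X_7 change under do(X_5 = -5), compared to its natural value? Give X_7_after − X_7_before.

Under do(X_5=-5), the mechanism X_5 := max(X_3, X_2) + 1 is discarded; X_5 is fixed at -5.
X_7 = X_5^2 + X_2  [with X_5=-5, X_2=0]  = 25
Without intervention: X_3 = max(X_2, X_1) + 5  [with X_2=0, X_1=0]  = 5; X_5 = max(X_3, X_2) + 1  [with X_3=5, X_2=0]  = 6; X_7 = X_5^2 + X_2  [with X_5=6, X_2=0]  = 36.
Change = 25 − 36 = -11.

-11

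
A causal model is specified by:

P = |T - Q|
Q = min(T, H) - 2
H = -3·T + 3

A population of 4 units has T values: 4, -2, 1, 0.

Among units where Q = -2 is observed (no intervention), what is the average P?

E[P|Q=-2] averages over only the 2 units with Q=-2 (T = 1, 0): P = 3, 2, mean 2.5.

2.5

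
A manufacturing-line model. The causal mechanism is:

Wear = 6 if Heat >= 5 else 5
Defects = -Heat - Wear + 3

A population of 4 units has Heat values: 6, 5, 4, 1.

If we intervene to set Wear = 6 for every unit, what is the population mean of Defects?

-7

Under do(Wear=6), Wear's equation is replaced by Wear=6 for every unit. Per-unit Defects: -9, -8, -7, -4. Mean = -7.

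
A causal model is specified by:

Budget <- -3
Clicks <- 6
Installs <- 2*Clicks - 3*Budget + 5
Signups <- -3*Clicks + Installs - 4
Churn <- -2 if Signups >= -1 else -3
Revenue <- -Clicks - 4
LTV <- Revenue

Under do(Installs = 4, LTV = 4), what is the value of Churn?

Setting Installs = 4, LTV = 4 by intervention discards those variables' equations.
Signups = -3*Clicks + Installs - 4  [with Clicks=6, Installs=4]  = -18
Churn = -2 if Signups >= -1 else -3  [with Signups=-18]  = -3

-3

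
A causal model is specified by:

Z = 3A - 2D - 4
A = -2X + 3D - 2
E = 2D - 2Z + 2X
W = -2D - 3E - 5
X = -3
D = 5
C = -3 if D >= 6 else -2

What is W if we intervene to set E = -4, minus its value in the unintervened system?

The intervention breaks the incoming arrows to E: E = 2D - 2Z + 2X no longer applies, and E = -4.
W = -2D - 3E - 5  [with D=5, E=-4]  = -3
Without intervention: A = -2X + 3D - 2  [with X=-3, D=5]  = 19; Z = 3A - 2D - 4  [with A=19, D=5]  = 43; E = 2D - 2Z + 2X  [with D=5, Z=43, X=-3]  = -82; W = -2D - 3E - 5  [with D=5, E=-82]  = 231.
Change = -3 − 231 = -234.

-234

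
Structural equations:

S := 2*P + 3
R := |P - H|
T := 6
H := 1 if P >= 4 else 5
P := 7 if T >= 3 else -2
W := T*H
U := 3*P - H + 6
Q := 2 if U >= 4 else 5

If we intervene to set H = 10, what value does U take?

17

do(H=10) replaces the equation H := 1 if P >= 4 else 5 with the constant H = 10.
P = 7 if T >= 3 else -2  [with T=6]  = 7
U = 3*P - H + 6  [with P=7, H=10]  = 17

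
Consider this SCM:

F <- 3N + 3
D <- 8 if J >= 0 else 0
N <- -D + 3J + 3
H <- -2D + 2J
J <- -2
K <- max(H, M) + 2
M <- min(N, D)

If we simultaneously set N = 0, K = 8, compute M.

0

Setting N = 0, K = 8 by intervention discards those variables' equations.
D = 8 if J >= 0 else 0  [with J=-2]  = 0
M = min(N, D)  [with N=0, D=0]  = 0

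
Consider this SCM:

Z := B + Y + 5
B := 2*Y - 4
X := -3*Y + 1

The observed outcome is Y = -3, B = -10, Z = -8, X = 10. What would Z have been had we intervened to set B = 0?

The intervention breaks the incoming arrows to B: B := 2*Y - 4 no longer applies, and B = 0.
Z = B + Y + 5  [with B=0, Y=-3]  = 2

2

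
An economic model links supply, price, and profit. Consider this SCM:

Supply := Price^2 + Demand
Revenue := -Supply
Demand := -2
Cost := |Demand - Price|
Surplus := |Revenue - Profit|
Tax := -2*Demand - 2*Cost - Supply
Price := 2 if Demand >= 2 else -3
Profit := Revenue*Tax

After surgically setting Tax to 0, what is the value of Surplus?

Intervening sets Tax = 0 and removes its equation (Tax := -2*Demand - 2*Cost - Supply).
Price = 2 if Demand >= 2 else -3  [with Demand=-2]  = -3
Supply = Price^2 + Demand  [with Price=-3, Demand=-2]  = 7
Revenue = -Supply  [with Supply=7]  = -7
Profit = Revenue*Tax  [with Revenue=-7, Tax=0]  = 0
Surplus = |Revenue - Profit|  [with Revenue=-7, Profit=0]  = 7

7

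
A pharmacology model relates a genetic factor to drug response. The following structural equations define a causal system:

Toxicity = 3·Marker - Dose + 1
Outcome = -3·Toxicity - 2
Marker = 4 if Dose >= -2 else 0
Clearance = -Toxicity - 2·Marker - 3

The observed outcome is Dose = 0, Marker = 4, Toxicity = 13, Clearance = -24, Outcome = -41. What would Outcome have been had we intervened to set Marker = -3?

22

do(Marker=-3) replaces the equation Marker = 4 if Dose >= -2 else 0 with the constant Marker = -3.
Toxicity = 3·Marker - Dose + 1  [with Marker=-3, Dose=0]  = -8
Outcome = -3·Toxicity - 2  [with Toxicity=-8]  = 22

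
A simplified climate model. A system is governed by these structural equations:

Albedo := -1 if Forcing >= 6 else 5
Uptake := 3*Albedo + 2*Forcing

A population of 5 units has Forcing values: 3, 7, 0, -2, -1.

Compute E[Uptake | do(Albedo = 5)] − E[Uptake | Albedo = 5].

Every unit gets Albedo=5 under the intervention. Uptake values become 21, 29, 15, 11, 13; E[Uptake|do(Albedo=5)] = 17.8.
Observing Albedo=5 restricts to units where Albedo's equation naturally yields 5: Forcing ∈ {3, 0, -2, -1}. In that subpopulation Uptake = 21, 15, 11, 13, mean 15.
Difference = 17.8 − 15 = 2.8.

2.8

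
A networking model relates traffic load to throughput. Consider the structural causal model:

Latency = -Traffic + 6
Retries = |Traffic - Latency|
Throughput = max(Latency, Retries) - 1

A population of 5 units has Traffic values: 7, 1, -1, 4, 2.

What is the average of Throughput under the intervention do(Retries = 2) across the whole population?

Under do(Retries=2), Retries's equation is replaced by Retries=2 for every unit. Per-unit Throughput: 1, 4, 6, 1, 3. Mean = 3.

3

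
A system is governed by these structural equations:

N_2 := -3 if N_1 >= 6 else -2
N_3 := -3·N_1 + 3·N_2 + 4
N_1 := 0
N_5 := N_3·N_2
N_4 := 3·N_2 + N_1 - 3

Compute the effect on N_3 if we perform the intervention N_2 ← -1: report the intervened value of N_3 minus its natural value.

The intervention breaks the incoming arrows to N_2: N_2 := -3 if N_1 >= 6 else -2 no longer applies, and N_2 = -1.
N_3 = -3·N_1 + 3·N_2 + 4  [with N_1=0, N_2=-1]  = 1
Without intervention: N_2 = -3 if N_1 >= 6 else -2  [with N_1=0]  = -2; N_3 = -3·N_1 + 3·N_2 + 4  [with N_1=0, N_2=-2]  = -2.
Change = 1 − (-2) = 3.

3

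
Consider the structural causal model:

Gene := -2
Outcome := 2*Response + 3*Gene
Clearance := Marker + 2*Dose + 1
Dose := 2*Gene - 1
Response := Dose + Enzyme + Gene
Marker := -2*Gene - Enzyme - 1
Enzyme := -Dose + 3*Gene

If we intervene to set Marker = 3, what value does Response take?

-8

Intervening sets Marker = 3 and removes its equation (Marker := -2*Gene - Enzyme - 1).
No directed path runs from Marker to Response, so Response keeps its natural value.
Dose = 2*Gene - 1  [with Gene=-2]  = -5
Enzyme = -Dose + 3*Gene  [with Dose=-5, Gene=-2]  = -1
Response = Dose + Enzyme + Gene  [with Dose=-5, Enzyme=-1, Gene=-2]  = -8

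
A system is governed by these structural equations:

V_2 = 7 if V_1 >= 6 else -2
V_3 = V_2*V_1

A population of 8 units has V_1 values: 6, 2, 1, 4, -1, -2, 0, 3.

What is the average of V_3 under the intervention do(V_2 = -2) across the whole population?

Every unit gets V_2=-2 under the intervention. V_3 values become -12, -4, -2, -8, 2, 4, 0, -6; E[V_3|do(V_2=-2)] = -3.25.

-3.25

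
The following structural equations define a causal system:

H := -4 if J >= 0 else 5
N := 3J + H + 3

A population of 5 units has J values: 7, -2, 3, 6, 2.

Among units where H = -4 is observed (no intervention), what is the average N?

12.5

E[N|H=-4] averages over only the 4 units with H=-4 (J = 7, 3, 6, 2): N = 20, 8, 17, 5, mean 12.5.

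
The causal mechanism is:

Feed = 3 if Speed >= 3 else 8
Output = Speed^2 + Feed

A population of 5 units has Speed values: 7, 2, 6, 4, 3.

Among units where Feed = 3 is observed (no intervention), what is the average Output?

Conditioning on Feed=3 selects the 4 unit(s) with Speed ∈ {7, 6, 4, 3}. Their Output values: 52, 39, 19, 12. Mean = 30.5.

30.5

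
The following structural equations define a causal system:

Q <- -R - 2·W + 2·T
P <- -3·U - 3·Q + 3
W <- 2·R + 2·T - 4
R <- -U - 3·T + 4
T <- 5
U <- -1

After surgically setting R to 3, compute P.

The intervention breaks the incoming arrows to R: R <- -U - 3·T + 4 no longer applies, and R = 3.
W = 2·R + 2·T - 4  [with R=3, T=5]  = 12
Q = -R - 2·W + 2·T  [with R=3, W=12, T=5]  = -17
P = -3·U - 3·Q + 3  [with U=-1, Q=-17]  = 57

57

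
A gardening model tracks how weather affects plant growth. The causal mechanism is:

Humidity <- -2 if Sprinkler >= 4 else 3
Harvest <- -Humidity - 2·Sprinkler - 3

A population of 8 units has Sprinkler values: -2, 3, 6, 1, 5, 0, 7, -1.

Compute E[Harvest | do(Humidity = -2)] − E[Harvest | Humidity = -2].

7.25

The intervention sets Humidity=-2 in all 8 units regardless of Sprinkler. Recomputing Harvest per unit gives 3, -7, -13, -3, -11, -1, -15, 1; average -5.75.
Observing Humidity=-2 restricts to units where Humidity's equation naturally yields -2: Sprinkler ∈ {6, 5, 7}. In that subpopulation Harvest = -13, -11, -15, mean -13.
Difference = -5.75 − (-13) = 7.25.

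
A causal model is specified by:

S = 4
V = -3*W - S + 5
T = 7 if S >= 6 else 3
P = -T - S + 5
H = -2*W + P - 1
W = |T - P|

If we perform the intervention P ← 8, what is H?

The intervention breaks the incoming arrows to P: P = -T - S + 5 no longer applies, and P = 8.
T = 7 if S >= 6 else 3  [with S=4]  = 3
W = |T - P|  [with T=3, P=8]  = 5
H = -2*W + P - 1  [with W=5, P=8]  = -3

-3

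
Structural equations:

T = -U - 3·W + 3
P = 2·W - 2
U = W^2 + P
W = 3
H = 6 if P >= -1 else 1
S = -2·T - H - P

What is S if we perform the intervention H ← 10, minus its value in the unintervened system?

-4

The intervention breaks the incoming arrows to H: H = 6 if P >= -1 else 1 no longer applies, and H = 10.
P = 2·W - 2  [with W=3]  = 4
U = W^2 + P  [with W=3, P=4]  = 13
T = -U - 3·W + 3  [with U=13, W=3]  = -19
S = -2·T - H - P  [with T=-19, H=10, P=4]  = 24
Without intervention: P = 2·W - 2  [with W=3]  = 4; H = 6 if P >= -1 else 1  [with P=4]  = 6; U = W^2 + P  [with W=3, P=4]  = 13; T = -U - 3·W + 3  [with U=13, W=3]  = -19; S = -2·T - H - P  [with T=-19, H=6, P=4]  = 28.
Change = 24 − 28 = -4.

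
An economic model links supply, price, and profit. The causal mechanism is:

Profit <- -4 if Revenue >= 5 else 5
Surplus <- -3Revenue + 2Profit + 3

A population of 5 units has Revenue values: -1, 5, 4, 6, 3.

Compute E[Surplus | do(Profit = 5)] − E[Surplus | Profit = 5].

-4.2

Under do(Profit=5), Profit's equation is replaced by Profit=5 for every unit. Per-unit Surplus: 16, -2, 1, -5, 4. Mean = 2.8.
E[Surplus|Profit=5] averages over only the 3 units with Profit=5 (Revenue = -1, 4, 3): Surplus = 16, 1, 4, mean 7.
Difference = 2.8 − 7 = -4.2.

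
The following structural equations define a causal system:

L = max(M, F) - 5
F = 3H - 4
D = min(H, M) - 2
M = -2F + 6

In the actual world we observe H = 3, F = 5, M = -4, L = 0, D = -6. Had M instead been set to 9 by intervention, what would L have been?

4

The intervention breaks the incoming arrows to M: M = -2F + 6 no longer applies, and M = 9.
F = 3H - 4  [with H=3]  = 5
L = max(M, F) - 5  [with M=9, F=5]  = 4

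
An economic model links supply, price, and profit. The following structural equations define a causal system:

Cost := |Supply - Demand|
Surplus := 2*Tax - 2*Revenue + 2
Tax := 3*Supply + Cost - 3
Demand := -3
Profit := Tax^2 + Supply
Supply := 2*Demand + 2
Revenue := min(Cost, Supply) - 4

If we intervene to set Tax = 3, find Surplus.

Under do(Tax=3), the mechanism Tax := 3*Supply + Cost - 3 is discarded; Tax is fixed at 3.
Supply = 2*Demand + 2  [with Demand=-3]  = -4
Cost = |Supply - Demand|  [with Supply=-4, Demand=-3]  = 1
Revenue = min(Cost, Supply) - 4  [with Cost=1, Supply=-4]  = -8
Surplus = 2*Tax - 2*Revenue + 2  [with Tax=3, Revenue=-8]  = 24

24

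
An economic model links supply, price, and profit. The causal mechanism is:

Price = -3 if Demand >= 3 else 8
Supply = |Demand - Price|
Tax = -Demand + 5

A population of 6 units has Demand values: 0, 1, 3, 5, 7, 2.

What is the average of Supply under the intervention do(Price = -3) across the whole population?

6

Under do(Price=-3), Price's equation is replaced by Price=-3 for every unit. Per-unit Supply: 3, 4, 6, 8, 10, 5. Mean = 6.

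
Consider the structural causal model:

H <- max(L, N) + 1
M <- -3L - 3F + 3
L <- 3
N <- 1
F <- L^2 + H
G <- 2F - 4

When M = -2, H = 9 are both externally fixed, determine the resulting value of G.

32

Under do(M = -2, H = 9), each intervened variable's structural equation is replaced by its fixed value.
F = L^2 + H  [with L=3, H=9]  = 18
G = 2F - 4  [with F=18]  = 32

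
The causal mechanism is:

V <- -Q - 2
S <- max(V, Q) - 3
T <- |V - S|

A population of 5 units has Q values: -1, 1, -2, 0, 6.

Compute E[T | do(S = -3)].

2.2

do(S=-3) breaks S's dependence on Q. With S=-3 fixed, T across the units is 2, 0, 3, 1, 5, mean 2.2.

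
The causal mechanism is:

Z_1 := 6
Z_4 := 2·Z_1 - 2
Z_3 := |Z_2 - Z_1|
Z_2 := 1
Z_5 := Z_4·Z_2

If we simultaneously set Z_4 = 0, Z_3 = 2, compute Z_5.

The joint intervention fixes Z_4 = 0, Z_3 = 2, removing each variable's own equation.
Z_5 = Z_4·Z_2  [with Z_4=0, Z_2=1]  = 0

0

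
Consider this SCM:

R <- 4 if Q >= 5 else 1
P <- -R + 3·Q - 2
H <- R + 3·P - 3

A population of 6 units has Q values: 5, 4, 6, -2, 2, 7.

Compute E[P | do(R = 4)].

Every unit gets R=4 under the intervention. P values become 9, 6, 12, -12, 0, 15; E[P|do(R=4)] = 5.

5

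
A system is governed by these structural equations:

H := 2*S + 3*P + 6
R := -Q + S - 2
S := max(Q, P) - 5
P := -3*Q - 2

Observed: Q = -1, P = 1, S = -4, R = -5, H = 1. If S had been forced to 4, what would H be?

do(S=4) replaces the equation S := max(Q, P) - 5 with the constant S = 4.
P = -3*Q - 2  [with Q=-1]  = 1
H = 2*S + 3*P + 6  [with S=4, P=1]  = 17

17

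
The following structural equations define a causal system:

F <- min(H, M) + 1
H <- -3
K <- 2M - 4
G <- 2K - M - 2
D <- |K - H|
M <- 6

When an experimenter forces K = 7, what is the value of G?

The intervention breaks the incoming arrows to K: K <- 2M - 4 no longer applies, and K = 7.
G = 2K - M - 2  [with K=7, M=6]  = 6

6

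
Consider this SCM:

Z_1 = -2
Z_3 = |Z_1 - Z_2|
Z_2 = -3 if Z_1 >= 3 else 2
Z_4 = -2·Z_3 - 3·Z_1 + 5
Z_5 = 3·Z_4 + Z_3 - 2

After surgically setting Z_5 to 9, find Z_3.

do(Z_5=9) replaces the equation Z_5 = 3·Z_4 + Z_3 - 2 with the constant Z_5 = 9.
Z_3 is not downstream of the intervention, so its value is determined by the original equations.
Z_2 = -3 if Z_1 >= 3 else 2  [with Z_1=-2]  = 2
Z_3 = |Z_1 - Z_2|  [with Z_1=-2, Z_2=2]  = 4

4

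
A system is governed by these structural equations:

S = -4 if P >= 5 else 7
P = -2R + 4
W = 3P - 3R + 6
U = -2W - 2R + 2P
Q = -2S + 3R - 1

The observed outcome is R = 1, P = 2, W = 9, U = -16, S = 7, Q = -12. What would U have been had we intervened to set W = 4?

The intervention breaks the incoming arrows to W: W = 3P - 3R + 6 no longer applies, and W = 4.
P = -2R + 4  [with R=1]  = 2
U = -2W - 2R + 2P  [with W=4, R=1, P=2]  = -6

-6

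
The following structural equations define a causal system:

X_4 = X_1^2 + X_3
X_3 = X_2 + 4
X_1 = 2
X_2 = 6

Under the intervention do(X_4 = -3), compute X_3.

10

Under do(X_4=-3), the mechanism X_4 = X_1^2 + X_3 is discarded; X_4 is fixed at -3.
Since X_3 is not a descendant of the intervened variable, it is unaffected.
X_3 = X_2 + 4  [with X_2=6]  = 10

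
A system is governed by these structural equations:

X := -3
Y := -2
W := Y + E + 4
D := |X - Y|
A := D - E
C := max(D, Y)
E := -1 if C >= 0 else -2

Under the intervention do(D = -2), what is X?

-3

Under do(D=-2), the mechanism D := |X - Y| is discarded; D is fixed at -2.
X is not downstream of the intervention, so its value is determined by the original equations.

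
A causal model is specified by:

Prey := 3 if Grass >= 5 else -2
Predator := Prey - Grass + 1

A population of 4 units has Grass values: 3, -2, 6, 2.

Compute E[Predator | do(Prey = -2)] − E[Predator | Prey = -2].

The intervention sets Prey=-2 in all 4 units regardless of Grass. Recomputing Predator per unit gives -4, 1, -7, -3; average -3.25.
E[Predator|Prey=-2] averages over only the 3 units with Prey=-2 (Grass = 3, -2, 2): Predator = -4, 1, -3, mean -2.
Difference = -3.25 − (-2) = -1.25.

-1.25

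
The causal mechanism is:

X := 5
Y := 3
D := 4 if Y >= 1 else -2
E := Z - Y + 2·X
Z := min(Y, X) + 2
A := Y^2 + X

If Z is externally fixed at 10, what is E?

17

do(Z=10) replaces the equation Z := min(Y, X) + 2 with the constant Z = 10.
E = Z - Y + 2·X  [with Z=10, Y=3, X=5]  = 17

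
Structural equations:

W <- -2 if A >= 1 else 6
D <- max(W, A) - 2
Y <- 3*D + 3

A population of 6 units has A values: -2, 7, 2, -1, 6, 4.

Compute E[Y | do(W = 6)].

15.5

do(W=6) breaks W's dependence on A. With W=6 fixed, Y across the units is 15, 18, 15, 15, 15, 15, mean 15.5.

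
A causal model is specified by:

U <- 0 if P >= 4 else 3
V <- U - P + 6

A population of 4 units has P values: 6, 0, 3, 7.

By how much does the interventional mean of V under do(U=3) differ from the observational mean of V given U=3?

Under do(U=3), U's equation is replaced by U=3 for every unit. Per-unit V: 3, 9, 6, 2. Mean = 5.
E[V|U=3] averages over only the 2 units with U=3 (P = 0, 3): V = 9, 6, mean 7.5.
Difference = 5 − 7.5 = -2.5.

-2.5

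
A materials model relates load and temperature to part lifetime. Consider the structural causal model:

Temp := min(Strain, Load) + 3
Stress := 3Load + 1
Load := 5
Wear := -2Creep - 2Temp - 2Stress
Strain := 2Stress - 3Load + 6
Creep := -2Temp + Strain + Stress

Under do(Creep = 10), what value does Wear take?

The intervention breaks the incoming arrows to Creep: Creep := -2Temp + Strain + Stress no longer applies, and Creep = 10.
Stress = 3Load + 1  [with Load=5]  = 16
Strain = 2Stress - 3Load + 6  [with Stress=16, Load=5]  = 23
Temp = min(Strain, Load) + 3  [with Strain=23, Load=5]  = 8
Wear = -2Creep - 2Temp - 2Stress  [with Creep=10, Temp=8, Stress=16]  = -68

-68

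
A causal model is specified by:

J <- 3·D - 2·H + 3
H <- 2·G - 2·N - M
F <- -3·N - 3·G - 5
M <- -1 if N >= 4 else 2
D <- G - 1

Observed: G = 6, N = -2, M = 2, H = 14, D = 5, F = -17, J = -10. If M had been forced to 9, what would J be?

The intervention breaks the incoming arrows to M: M <- -1 if N >= 4 else 2 no longer applies, and M = 9.
H = 2·G - 2·N - M  [with G=6, N=-2, M=9]  = 7
D = G - 1  [with G=6]  = 5
J = 3·D - 2·H + 3  [with D=5, H=7]  = 4

4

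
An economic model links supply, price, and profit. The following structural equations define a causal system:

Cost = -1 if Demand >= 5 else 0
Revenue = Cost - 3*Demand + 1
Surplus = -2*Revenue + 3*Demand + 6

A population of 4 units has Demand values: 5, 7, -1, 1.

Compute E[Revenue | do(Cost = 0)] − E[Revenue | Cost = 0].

-9

Every unit gets Cost=0 under the intervention. Revenue values become -14, -20, 4, -2; E[Revenue|do(Cost=0)] = -8.
E[Revenue|Cost=0] averages over only the 2 units with Cost=0 (Demand = -1, 1): Revenue = 4, -2, mean 1.
Difference = -8 − 1 = -9.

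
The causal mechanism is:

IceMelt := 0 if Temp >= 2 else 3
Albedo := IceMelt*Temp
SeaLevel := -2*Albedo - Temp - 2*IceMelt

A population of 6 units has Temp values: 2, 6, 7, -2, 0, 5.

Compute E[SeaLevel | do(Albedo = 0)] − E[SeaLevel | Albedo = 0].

Every unit gets Albedo=0 under the intervention. SeaLevel values become -2, -6, -7, -4, -6, -5; E[SeaLevel|do(Albedo=0)] = -5.
E[SeaLevel|Albedo=0] averages over only the 5 units with Albedo=0 (Temp = 2, 6, 7, 0, 5): SeaLevel = -2, -6, -7, -6, -5, mean -5.2.
Difference = -5 − (-5.2) = 0.2.

0.2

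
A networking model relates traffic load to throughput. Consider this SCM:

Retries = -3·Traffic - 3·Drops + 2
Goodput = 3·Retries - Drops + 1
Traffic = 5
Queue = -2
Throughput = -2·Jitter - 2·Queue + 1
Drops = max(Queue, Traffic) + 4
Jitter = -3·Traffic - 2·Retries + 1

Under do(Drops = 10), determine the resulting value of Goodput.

-138

The intervention breaks the incoming arrows to Drops: Drops = max(Queue, Traffic) + 4 no longer applies, and Drops = 10.
Retries = -3·Traffic - 3·Drops + 2  [with Traffic=5, Drops=10]  = -43
Goodput = 3·Retries - Drops + 1  [with Retries=-43, Drops=10]  = -138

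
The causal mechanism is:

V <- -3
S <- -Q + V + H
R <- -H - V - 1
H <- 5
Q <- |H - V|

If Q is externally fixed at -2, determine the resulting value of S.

4

The intervention breaks the incoming arrows to Q: Q <- |H - V| no longer applies, and Q = -2.
S = -Q + V + H  [with Q=-2, V=-3, H=5]  = 4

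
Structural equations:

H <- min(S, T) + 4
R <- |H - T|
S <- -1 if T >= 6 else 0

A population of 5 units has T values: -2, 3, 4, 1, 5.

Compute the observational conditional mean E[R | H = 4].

E[R|H=4] averages over only the 4 units with H=4 (T = 3, 4, 1, 5): R = 1, 0, 3, 1, mean 1.25.

1.25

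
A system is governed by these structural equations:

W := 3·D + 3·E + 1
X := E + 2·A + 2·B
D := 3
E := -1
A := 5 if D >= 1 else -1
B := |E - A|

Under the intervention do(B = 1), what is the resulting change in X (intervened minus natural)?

-10

The intervention breaks the incoming arrows to B: B := |E - A| no longer applies, and B = 1.
A = 5 if D >= 1 else -1  [with D=3]  = 5
X = E + 2·A + 2·B  [with E=-1, A=5, B=1]  = 11
Without intervention: A = 5 if D >= 1 else -1  [with D=3]  = 5; B = |E - A|  [with E=-1, A=5]  = 6; X = E + 2·A + 2·B  [with E=-1, A=5, B=6]  = 21.
Change = 11 − 21 = -10.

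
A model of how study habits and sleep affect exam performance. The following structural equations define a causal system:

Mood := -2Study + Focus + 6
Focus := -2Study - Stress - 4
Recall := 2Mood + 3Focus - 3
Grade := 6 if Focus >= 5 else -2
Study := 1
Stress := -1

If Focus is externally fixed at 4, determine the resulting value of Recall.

do(Focus=4) replaces the equation Focus := -2Study - Stress - 4 with the constant Focus = 4.
Mood = -2Study + Focus + 6  [with Study=1, Focus=4]  = 8
Recall = 2Mood + 3Focus - 3  [with Mood=8, Focus=4]  = 25

25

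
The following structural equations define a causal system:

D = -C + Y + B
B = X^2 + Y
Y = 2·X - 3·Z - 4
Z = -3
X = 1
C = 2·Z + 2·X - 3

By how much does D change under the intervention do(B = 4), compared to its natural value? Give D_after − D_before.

-4

The intervention breaks the incoming arrows to B: B = X^2 + Y no longer applies, and B = 4.
Y = 2·X - 3·Z - 4  [with X=1, Z=-3]  = 7
C = 2·Z + 2·X - 3  [with Z=-3, X=1]  = -7
D = -C + Y + B  [with C=-7, Y=7, B=4]  = 18
Without intervention: Y = 2·X - 3·Z - 4  [with X=1, Z=-3]  = 7; C = 2·Z + 2·X - 3  [with Z=-3, X=1]  = -7; B = X^2 + Y  [with X=1, Y=7]  = 8; D = -C + Y + B  [with C=-7, Y=7, B=8]  = 22.
Change = 18 − 22 = -4.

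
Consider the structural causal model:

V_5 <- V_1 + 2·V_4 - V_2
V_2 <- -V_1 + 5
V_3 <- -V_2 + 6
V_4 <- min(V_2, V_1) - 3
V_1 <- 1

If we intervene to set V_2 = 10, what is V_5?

-13

do(V_2=10) replaces the equation V_2 <- -V_1 + 5 with the constant V_2 = 10.
V_4 = min(V_2, V_1) - 3  [with V_2=10, V_1=1]  = -2
V_5 = V_1 + 2·V_4 - V_2  [with V_1=1, V_4=-2, V_2=10]  = -13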